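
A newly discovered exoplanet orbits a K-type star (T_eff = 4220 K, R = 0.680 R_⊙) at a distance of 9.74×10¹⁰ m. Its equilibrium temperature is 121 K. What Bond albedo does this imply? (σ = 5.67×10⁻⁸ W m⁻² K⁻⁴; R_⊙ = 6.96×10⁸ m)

A ≈ 0.89

R_⋆ = 0.680 × 6.96×10⁸ = 4.73×10⁸ m.
L = 4πR_⋆²σT_⋆⁴ = 4π(4.73×10⁸)² × 5.67×10⁻⁸ × (4220)⁴ = 5.06×10²⁵ W.
S = L/(4πd²) = 425 W m⁻².
From T_eq⁴ = S(1−A)/(4σ): 1−A = 4σT_eq⁴/S.
1−A = 4 × 5.67×10⁻⁸ × (121)⁴ / 425 = 0.115.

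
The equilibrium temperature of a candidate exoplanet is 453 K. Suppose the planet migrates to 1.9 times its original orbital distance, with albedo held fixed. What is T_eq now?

T_eq ∝ L^(1/4) · d^(−1/2).
T′ = 453 / 1.9^(1/2) = 329 K.

T_eq ≈ 329 K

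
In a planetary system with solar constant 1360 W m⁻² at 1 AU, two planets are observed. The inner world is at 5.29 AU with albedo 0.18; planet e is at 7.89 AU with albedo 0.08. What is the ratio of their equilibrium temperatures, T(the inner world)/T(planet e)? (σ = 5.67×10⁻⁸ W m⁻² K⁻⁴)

T₁/T₂ ≈ 1.187

T_eq = [S₀(1−A)/(4σd²)]^(1/4), so T ∝ (1−A)^(1/4) / √d.
T₁ = [1360×0.82/(4×5.67×10⁻⁸×5.29²)]^(1/4) = 115.13 K.
T₂ = [1360×0.92/(4×5.67×10⁻⁸×7.89²)]^(1/4) = 97.02 K.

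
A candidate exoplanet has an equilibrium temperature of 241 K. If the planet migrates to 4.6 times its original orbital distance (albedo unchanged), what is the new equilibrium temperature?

T_eq ∝ L^(1/4) · d^(−1/2).
T′ = 241 / 4.6^(1/2) = 112 K.

T_eq ≈ 112 K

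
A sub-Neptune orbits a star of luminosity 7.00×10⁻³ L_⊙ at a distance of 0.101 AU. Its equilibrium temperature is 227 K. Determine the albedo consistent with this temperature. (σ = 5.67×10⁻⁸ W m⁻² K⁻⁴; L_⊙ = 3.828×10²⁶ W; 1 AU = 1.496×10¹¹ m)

d = 0.101 AU = 1.51×10¹⁰ m.
L = 7.00×10⁻³ × 3.828×10²⁶ = 2.68×10²⁴ W.
Flux: S = L/(4πd²) = 2.68×10²⁴/(4π×(1.51×10¹⁰)²) = 934 W m⁻².
From T_eq⁴ = S(1−A)/(4σ): 1−A = 4σT_eq⁴/S.
1−A = 4 × 5.67×10⁻⁸ × (227)⁴ / 934 = 0.645.

A ≈ 0.36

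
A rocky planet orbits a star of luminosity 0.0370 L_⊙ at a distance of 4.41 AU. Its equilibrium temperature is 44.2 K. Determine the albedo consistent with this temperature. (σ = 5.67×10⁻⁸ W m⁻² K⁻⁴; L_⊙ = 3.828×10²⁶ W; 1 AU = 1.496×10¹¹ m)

A ≈ 0.67

d = 4.41 AU = 6.60×10¹¹ m.
L = 0.0370 × 3.828×10²⁶ = 1.42×10²⁵ W.
Flux: S = L/(4πd²) = 1.42×10²⁵/(4π×(6.60×10¹¹)²) = 2.59 W m⁻².
From T_eq⁴ = S(1−A)/(4σ): 1−A = 4σT_eq⁴/S.
1−A = 4 × 5.67×10⁻⁸ × (44.2)⁴ / 2.59 = 0.334.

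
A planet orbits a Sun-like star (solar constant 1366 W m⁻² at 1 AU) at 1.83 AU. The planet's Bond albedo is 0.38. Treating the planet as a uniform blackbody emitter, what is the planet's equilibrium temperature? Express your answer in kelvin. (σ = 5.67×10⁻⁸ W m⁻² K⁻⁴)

T_eq ≈ 183 K

Flux at 1.83 AU: S = 1366/1.83² = 408 W m⁻².
Energy balance: absorbed = emitted ⇒ πR²·S(1−A) = 4πR²·σT_eq⁴, so T_eq⁴ = S(1−A)/(4σ).
T_eq = [408 × 0.62 / (4 × 5.67×10⁻⁸)]^(1/4) = (1.12×10⁹)^(1/4) = 183 K.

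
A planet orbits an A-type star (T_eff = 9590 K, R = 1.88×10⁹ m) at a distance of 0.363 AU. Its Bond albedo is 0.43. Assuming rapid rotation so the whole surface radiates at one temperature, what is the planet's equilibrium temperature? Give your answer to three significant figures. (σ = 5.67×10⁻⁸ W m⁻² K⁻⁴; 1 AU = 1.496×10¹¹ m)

d = 0.363 AU = 5.43×10¹⁰ m.
L = 4πR_⋆²σT_⋆⁴ = 4π(1.88×10⁹)² × 5.67×10⁻⁸ × (9590)⁴ = 2.13×10²⁸ W.
S = L/(4πd²) = 5.75×10⁵ W m⁻².
Energy balance: absorbed = emitted ⇒ πR²·S(1−A) = 4πR²·σT_eq⁴, so T_eq⁴ = S(1−A)/(4σ).
T_eq = [5.75×10⁵ × 0.57 / (4 × 5.67×10⁻⁸)]^(1/4) = (1.44×10¹²)^(1/4) = 1100 K.

T_eq ≈ 1100 K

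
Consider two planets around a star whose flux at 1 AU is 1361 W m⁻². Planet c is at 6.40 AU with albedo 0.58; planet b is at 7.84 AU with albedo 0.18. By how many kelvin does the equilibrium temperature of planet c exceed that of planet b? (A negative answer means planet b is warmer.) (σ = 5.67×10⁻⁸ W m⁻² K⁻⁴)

ΔT ≈ -6.0 K

T_eq = [S₀(1−A)/(4σd²)]^(1/4), so T ∝ (1−A)^(1/4) / √d.
T₁ = [1361×0.42/(4×5.67×10⁻⁸×6.40²)]^(1/4) = 88.57 K.
T₂ = [1361×0.82/(4×5.67×10⁻⁸×7.84²)]^(1/4) = 94.59 K.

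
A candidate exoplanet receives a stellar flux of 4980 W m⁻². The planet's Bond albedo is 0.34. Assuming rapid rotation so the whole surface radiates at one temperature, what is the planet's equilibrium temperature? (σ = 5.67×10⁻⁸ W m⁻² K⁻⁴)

T_eq ≈ 347 K

Energy balance: absorbed = emitted ⇒ πR²·S(1−A) = 4πR²·σT_eq⁴, so T_eq⁴ = S(1−A)/(4σ).
T_eq = [4980 × 0.66 / (4 × 5.67×10⁻⁸)]^(1/4) = (1.45×10¹⁰)^(1/4) = 347 K.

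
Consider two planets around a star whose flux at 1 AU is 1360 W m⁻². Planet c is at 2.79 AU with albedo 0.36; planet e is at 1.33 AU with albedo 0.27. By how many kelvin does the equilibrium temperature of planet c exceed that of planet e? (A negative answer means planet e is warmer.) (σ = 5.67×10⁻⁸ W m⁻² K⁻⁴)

ΔT ≈ -74.0 K

T_eq = [S₀(1−A)/(4σd²)]^(1/4), so T ∝ (1−A)^(1/4) / √d.
T₁ = [1360×0.64/(4×5.67×10⁻⁸×2.79²)]^(1/4) = 149.01 K.
T₂ = [1360×0.73/(4×5.67×10⁻⁸×1.33²)]^(1/4) = 223.04 K.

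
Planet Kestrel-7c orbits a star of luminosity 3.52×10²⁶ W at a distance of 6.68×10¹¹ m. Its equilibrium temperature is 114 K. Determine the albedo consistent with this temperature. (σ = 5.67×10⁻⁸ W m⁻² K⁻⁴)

A ≈ 0.39

Flux: S = L/(4πd²) = 3.52×10²⁶/(4π×(6.68×10¹¹)²) = 62.8 W m⁻².
From T_eq⁴ = S(1−A)/(4σ): 1−A = 4σT_eq⁴/S.
1−A = 4 × 5.67×10⁻⁸ × (114)⁴ / 62.8 = 0.610.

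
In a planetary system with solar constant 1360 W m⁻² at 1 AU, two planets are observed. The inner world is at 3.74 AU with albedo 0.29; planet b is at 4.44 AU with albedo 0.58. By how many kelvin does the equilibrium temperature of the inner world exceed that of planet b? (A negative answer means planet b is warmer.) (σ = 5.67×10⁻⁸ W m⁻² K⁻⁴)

T_eq = [S₀(1−A)/(4σd²)]^(1/4), so T ∝ (1−A)^(1/4) / √d.
T₁ = [1360×0.71/(4×5.67×10⁻⁸×3.74²)]^(1/4) = 132.08 K.
T₂ = [1360×0.42/(4×5.67×10⁻⁸×4.44²)]^(1/4) = 106.32 K.

ΔT ≈ 25.8 K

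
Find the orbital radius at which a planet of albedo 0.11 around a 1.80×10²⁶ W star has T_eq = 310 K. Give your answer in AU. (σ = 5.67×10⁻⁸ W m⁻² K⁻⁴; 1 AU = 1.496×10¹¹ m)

d ≈ 0.521 AU

From T_eq⁴ = L(1−A)/(16πσd²): d = √[L(1−A)/(16πσT_eq⁴)].
d = √[1.80×10²⁶ × 0.89 / (16π × 5.67×10⁻⁸ × (310)⁴)] = 7.80×10¹⁰ m = 0.521 AU.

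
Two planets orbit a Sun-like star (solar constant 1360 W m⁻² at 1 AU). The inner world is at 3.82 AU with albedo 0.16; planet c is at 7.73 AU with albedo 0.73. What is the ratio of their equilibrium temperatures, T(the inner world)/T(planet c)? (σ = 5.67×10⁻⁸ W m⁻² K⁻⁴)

T₁/T₂ ≈ 1.889

T_eq = [S₀(1−A)/(4σd²)]^(1/4), so T ∝ (1−A)^(1/4) / √d.
T₁ = [1360×0.84/(4×5.67×10⁻⁸×3.82²)]^(1/4) = 136.31 K.
T₂ = [1360×0.27/(4×5.67×10⁻⁸×7.73²)]^(1/4) = 72.15 K.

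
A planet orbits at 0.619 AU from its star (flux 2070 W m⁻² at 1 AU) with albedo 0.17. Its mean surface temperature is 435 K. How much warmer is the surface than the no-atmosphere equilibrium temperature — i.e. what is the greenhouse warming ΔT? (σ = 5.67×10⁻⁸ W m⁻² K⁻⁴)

S = 2070/0.619² = 5402 W m⁻².
T_eq = [S(1−A)/(4σ)]^(1/4) = [5402×0.83/(4×5.67×10⁻⁸)]^(1/4) = 375.0 K.
ΔT = T_surf − T_eq = 435 − 375.0.

ΔT ≈ 60.0 K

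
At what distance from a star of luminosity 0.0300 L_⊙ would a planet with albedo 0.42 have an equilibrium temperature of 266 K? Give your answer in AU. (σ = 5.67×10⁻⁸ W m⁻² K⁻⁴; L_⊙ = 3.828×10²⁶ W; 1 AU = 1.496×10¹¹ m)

d ≈ 0.144 AU

L = 0.0300 × 3.828×10²⁶ = 1.15×10²⁵ W.
From T_eq⁴ = L(1−A)/(16πσd²): d = √[L(1−A)/(16πσT_eq⁴)].
d = √[1.15×10²⁵ × 0.58 / (16π × 5.67×10⁻⁸ × (266)⁴)] = 2.16×10¹⁰ m = 0.144 AU.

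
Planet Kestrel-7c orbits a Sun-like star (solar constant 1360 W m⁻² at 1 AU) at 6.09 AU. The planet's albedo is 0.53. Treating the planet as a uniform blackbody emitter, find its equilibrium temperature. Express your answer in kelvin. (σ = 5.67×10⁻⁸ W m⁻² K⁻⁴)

T_eq ≈ 93.4 K

Flux at 6.09 AU: S = 1360/6.09² = 36.7 W m⁻².
Energy balance: absorbed = emitted ⇒ πR²·S(1−A) = 4πR²·σT_eq⁴, so T_eq⁴ = S(1−A)/(4σ).
T_eq = [36.7 × 0.47 / (4 × 5.67×10⁻⁸)]^(1/4) = (7.60×10⁷)^(1/4) = 93.4 K.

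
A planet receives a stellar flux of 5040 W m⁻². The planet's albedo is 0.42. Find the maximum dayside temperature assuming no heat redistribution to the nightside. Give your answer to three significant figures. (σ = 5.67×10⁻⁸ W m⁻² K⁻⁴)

With no redistribution each surface element balances locally: S(1−A) = σT⁴.
T = [5040 × 0.58 / 5.67×10⁻⁸]^(1/4) = (5.16×10¹⁰)^(1/4) = 477 K.

T_ss ≈ 477 K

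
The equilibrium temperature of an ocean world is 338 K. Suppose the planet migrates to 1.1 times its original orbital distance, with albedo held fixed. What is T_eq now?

T_eq ≈ 322 K

T_eq ∝ L^(1/4) · d^(−1/2).
T′ = 338 / 1.1^(1/2) = 322 K.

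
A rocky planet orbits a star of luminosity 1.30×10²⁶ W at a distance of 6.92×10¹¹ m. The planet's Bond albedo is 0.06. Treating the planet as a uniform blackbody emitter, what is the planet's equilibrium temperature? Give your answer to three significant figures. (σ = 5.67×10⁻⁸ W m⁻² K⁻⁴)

Flux: S = L/(4πd²) = 1.30×10²⁶/(4π×(6.92×10¹¹)²) = 21.6 W m⁻².
Energy balance: absorbed = emitted ⇒ πR²·S(1−A) = 4πR²·σT_eq⁴, so T_eq⁴ = S(1−A)/(4σ).
T_eq = [21.6 × 0.94 / (4 × 5.67×10⁻⁸)]^(1/4) = (8.95×10⁷)^(1/4) = 97.3 K.

T_eq ≈ 97.3 K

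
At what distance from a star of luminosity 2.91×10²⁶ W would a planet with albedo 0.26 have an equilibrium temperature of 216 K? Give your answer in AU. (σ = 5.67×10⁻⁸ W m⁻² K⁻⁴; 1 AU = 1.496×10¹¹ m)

d ≈ 1.25 AU

From T_eq⁴ = L(1−A)/(16πσd²): d = √[L(1−A)/(16πσT_eq⁴)].
d = √[2.91×10²⁶ × 0.74 / (16π × 5.67×10⁻⁸ × (216)⁴)] = 1.86×10¹¹ m = 1.25 AU.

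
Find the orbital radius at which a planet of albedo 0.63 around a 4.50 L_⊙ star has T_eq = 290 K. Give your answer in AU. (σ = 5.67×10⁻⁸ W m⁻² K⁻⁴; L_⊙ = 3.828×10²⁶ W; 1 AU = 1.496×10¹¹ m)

L = 4.50 × 3.828×10²⁶ = 1.72×10²⁷ W.
From T_eq⁴ = L(1−A)/(16πσd²): d = √[L(1−A)/(16πσT_eq⁴)].
d = √[1.72×10²⁷ × 0.37 / (16π × 5.67×10⁻⁸ × (290)⁴)] = 1.78×10¹¹ m = 1.19 AU.

d ≈ 1.19 AU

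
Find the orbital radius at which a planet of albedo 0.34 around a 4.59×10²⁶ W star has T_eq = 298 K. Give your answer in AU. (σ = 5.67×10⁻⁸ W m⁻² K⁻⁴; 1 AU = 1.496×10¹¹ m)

d ≈ 0.776 AU

From T_eq⁴ = L(1−A)/(16πσd²): d = √[L(1−A)/(16πσT_eq⁴)].
d = √[4.59×10²⁶ × 0.66 / (16π × 5.67×10⁻⁸ × (298)⁴)] = 1.16×10¹¹ m = 0.776 AU.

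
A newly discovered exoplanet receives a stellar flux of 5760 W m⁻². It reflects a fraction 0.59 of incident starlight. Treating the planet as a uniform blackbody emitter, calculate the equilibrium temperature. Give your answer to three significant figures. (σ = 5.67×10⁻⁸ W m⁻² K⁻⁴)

T_eq ≈ 319 K

Energy balance: absorbed = emitted ⇒ πR²·S(1−A) = 4πR²·σT_eq⁴, so T_eq⁴ = S(1−A)/(4σ).
T_eq = [5760 × 0.41 / (4 × 5.67×10⁻⁸)]^(1/4) = (1.04×10¹⁰)^(1/4) = 319 K.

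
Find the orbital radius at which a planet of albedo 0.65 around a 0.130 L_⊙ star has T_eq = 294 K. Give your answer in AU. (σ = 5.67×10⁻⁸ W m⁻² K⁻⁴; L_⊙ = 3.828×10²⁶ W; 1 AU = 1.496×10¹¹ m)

L = 0.130 × 3.828×10²⁶ = 4.98×10²⁵ W.
From T_eq⁴ = L(1−A)/(16πσd²): d = √[L(1−A)/(16πσT_eq⁴)].
d = √[4.98×10²⁵ × 0.35 / (16π × 5.67×10⁻⁸ × (294)⁴)] = 2.86×10¹⁰ m = 0.191 AU.

d ≈ 0.191 AU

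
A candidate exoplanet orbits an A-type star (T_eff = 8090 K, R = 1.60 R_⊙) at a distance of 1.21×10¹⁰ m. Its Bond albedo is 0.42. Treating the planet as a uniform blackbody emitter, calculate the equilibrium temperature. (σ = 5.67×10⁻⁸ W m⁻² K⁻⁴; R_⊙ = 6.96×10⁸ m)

T_eq ≈ 1510 K

R_⋆ = 1.60 × 6.96×10⁸ = 1.11×10⁹ m.
L = 4πR_⋆²σT_⋆⁴ = 4π(1.11×10⁹)² × 5.67×10⁻⁸ × (8090)⁴ = 3.78×10²⁷ W.
S = L/(4πd²) = 2.06×10⁶ W m⁻².
Energy balance: absorbed = emitted ⇒ πR²·S(1−A) = 4πR²·σT_eq⁴, so T_eq⁴ = S(1−A)/(4σ).
T_eq = [2.06×10⁶ × 0.58 / (4 × 5.67×10⁻⁸)]^(1/4) = (5.26×10¹²)^(1/4) = 1510 K.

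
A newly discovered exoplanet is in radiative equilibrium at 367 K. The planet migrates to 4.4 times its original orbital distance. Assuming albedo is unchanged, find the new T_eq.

T_eq ∝ L^(1/4) · d^(−1/2).
T′ = 367 / 4.4^(1/2) = 175 K.

T_eq ≈ 175 K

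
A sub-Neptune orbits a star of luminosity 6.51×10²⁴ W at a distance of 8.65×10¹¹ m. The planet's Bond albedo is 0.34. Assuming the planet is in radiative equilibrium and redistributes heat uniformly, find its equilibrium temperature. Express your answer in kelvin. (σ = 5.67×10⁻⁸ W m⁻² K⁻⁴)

Flux: S = L/(4πd²) = 6.51×10²⁴/(4π×(8.65×10¹¹)²) = 0.692 W m⁻².
Energy balance: absorbed = emitted ⇒ πR²·S(1−A) = 4πR²·σT_eq⁴, so T_eq⁴ = S(1−A)/(4σ).
T_eq = [0.692 × 0.66 / (4 × 5.67×10⁻⁸)]^(1/4) = (2.01×10⁶)^(1/4) = 37.7 K.

T_eq ≈ 37.7 K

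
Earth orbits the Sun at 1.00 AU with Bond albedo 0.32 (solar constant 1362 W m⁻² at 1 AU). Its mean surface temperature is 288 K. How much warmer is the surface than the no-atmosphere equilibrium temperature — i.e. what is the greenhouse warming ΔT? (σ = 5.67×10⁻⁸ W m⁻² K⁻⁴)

ΔT ≈ 35.2 K

S = 1362/1.00² = 1362 W m⁻².
T_eq = [S(1−A)/(4σ)]^(1/4) = [1362×0.68/(4×5.67×10⁻⁸)]^(1/4) = 252.8 K.
ΔT = T_surf − T_eq = 288 − 252.8.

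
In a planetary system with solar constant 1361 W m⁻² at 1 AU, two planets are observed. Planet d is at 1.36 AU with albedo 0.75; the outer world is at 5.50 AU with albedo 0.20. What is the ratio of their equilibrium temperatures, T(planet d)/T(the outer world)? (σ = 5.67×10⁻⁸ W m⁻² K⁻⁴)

T₁/T₂ ≈ 1.504

T_eq = [S₀(1−A)/(4σd²)]^(1/4), so T ∝ (1−A)^(1/4) / √d.
T₁ = [1361×0.25/(4×5.67×10⁻⁸×1.36²)]^(1/4) = 168.76 K.
T₂ = [1361×0.80/(4×5.67×10⁻⁸×5.50²)]^(1/4) = 112.24 K.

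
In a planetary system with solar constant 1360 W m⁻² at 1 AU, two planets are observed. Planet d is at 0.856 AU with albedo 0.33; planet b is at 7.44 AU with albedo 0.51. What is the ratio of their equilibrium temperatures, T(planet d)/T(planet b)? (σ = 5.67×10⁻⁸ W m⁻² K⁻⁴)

T₁/T₂ ≈ 3.188

T_eq = [S₀(1−A)/(4σd²)]^(1/4), so T ∝ (1−A)^(1/4) / √d.
T₁ = [1360×0.67/(4×5.67×10⁻⁸×0.856²)]^(1/4) = 272.12 K.
T₂ = [1360×0.49/(4×5.67×10⁻⁸×7.44²)]^(1/4) = 85.36 K.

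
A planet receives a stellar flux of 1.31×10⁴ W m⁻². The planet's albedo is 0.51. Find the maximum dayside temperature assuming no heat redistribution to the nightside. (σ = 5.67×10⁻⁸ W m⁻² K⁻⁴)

With no redistribution each surface element balances locally: S(1−A) = σT⁴.
T = [1.31×10⁴ × 0.49 / 5.67×10⁻⁸]^(1/4) = (1.13×10¹¹)^(1/4) = 580 K.

T_ss ≈ 580 K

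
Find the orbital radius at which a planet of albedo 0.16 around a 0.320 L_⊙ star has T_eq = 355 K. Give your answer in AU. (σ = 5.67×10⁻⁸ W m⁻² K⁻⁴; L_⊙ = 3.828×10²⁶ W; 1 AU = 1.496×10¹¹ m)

L = 0.320 × 3.828×10²⁶ = 1.22×10²⁶ W.
From T_eq⁴ = L(1−A)/(16πσd²): d = √[L(1−A)/(16πσT_eq⁴)].
d = √[1.22×10²⁶ × 0.84 / (16π × 5.67×10⁻⁸ × (355)⁴)] = 4.77×10¹⁰ m = 0.319 AU.

d ≈ 0.319 AU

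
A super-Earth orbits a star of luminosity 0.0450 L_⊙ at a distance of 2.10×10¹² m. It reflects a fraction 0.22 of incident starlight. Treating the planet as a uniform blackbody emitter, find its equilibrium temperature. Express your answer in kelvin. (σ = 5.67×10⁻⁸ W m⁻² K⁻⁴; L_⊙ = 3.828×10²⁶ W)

L = 0.0450 × 3.828×10²⁶ = 1.72×10²⁵ W.
Flux: S = L/(4πd²) = 1.72×10²⁵/(4π×(2.10×10¹²)²) = 0.311 W m⁻².
Energy balance: absorbed = emitted ⇒ πR²·S(1−A) = 4πR²·σT_eq⁴, so T_eq⁴ = S(1−A)/(4σ).
T_eq = [0.311 × 0.78 / (4 × 5.67×10⁻⁸)]^(1/4) = (1.07×10⁶)^(1/4) = 32.2 K.

T_eq ≈ 32.2 K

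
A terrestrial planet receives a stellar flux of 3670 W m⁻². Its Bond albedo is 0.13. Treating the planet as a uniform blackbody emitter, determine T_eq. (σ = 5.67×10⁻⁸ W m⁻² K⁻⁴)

T_eq ≈ 344 K

Energy balance: absorbed = emitted ⇒ πR²·S(1−A) = 4πR²·σT_eq⁴, so T_eq⁴ = S(1−A)/(4σ).
T_eq = [3670 × 0.87 / (4 × 5.67×10⁻⁸)]^(1/4) = (1.41×10¹⁰)^(1/4) = 344 K.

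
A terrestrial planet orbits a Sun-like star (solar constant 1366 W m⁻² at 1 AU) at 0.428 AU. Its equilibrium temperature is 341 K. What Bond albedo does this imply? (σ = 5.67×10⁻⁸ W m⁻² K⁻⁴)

A ≈ 0.59

Flux at 0.428 AU: S = 1366/0.428² = 7460 W m⁻².
From T_eq⁴ = S(1−A)/(4σ): 1−A = 4σT_eq⁴/S.
1−A = 4 × 5.67×10⁻⁸ × (341)⁴ / 7460 = 0.411.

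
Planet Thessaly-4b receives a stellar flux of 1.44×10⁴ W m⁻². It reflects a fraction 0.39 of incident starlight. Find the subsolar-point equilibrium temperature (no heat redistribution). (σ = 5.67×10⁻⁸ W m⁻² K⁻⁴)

At the subsolar point the surface absorbs S(1−A) and emits σT⁴ per unit area — no factor of 4, since only the local patch is in balance.
T = [1.44×10⁴ × 0.61 / 5.67×10⁻⁸]^(1/4) = (1.55×10¹¹)^(1/4) = 627 K.

T_ss ≈ 627 K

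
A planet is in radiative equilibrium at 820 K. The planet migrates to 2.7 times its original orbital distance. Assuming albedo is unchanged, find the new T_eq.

T_eq ≈ 499 K

T_eq ∝ L^(1/4) · d^(−1/2).
T′ = 820 / 2.7^(1/2) = 499 K.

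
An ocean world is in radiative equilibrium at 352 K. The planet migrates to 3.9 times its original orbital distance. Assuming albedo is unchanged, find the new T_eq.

T_eq ∝ L^(1/4) · d^(−1/2).
T′ = 352 / 3.9^(1/2) = 178 K.

T_eq ≈ 178 K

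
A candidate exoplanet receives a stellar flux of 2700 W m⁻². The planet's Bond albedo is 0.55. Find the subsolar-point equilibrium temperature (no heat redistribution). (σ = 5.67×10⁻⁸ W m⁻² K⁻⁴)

At the subsolar point the surface absorbs S(1−A) and emits σT⁴ per unit area — no factor of 4, since only the local patch is in balance.
T = [2700 × 0.45 / 5.67×10⁻⁸]^(1/4) = (2.14×10¹⁰)^(1/4) = 383 K.

T_ss ≈ 383 K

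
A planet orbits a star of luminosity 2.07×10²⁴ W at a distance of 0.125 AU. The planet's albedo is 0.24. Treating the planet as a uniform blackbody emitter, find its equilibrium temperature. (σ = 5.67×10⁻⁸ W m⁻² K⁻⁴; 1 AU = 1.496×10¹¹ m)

T_eq ≈ 199 K

d = 0.125 AU = 1.87×10¹⁰ m.
Flux: S = L/(4πd²) = 2.07×10²⁴/(4π×(1.87×10¹⁰)²) = 471 W m⁻².
Energy balance: absorbed = emitted ⇒ πR²·S(1−A) = 4πR²·σT_eq⁴, so T_eq⁴ = S(1−A)/(4σ).
T_eq = [471 × 0.76 / (4 × 5.67×10⁻⁸)]^(1/4) = (1.58×10⁹)^(1/4) = 199 K.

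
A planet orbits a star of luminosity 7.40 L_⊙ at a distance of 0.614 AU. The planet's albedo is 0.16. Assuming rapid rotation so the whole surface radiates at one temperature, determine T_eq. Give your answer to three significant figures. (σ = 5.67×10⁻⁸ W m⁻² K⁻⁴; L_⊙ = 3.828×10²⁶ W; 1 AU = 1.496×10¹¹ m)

T_eq ≈ 561 K

d = 0.614 AU = 9.19×10¹⁰ m.
L = 7.40 × 3.828×10²⁶ = 2.83×10²⁷ W.
Flux: S = L/(4πd²) = 2.83×10²⁷/(4π×(9.19×10¹⁰)²) = 2.67×10⁴ W m⁻².
Energy balance: absorbed = emitted ⇒ πR²·S(1−A) = 4πR²·σT_eq⁴, so T_eq⁴ = S(1−A)/(4σ).
T_eq = [2.67×10⁴ × 0.84 / (4 × 5.67×10⁻⁸)]^(1/4) = (9.90×10¹⁰)^(1/4) = 561 K.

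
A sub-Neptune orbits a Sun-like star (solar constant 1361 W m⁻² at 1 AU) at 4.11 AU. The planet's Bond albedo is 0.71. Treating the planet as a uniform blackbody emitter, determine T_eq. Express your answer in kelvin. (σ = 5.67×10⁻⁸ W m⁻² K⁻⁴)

Flux at 4.11 AU: S = 1361/4.11² = 80.6 W m⁻².
Energy balance: absorbed = emitted ⇒ πR²·S(1−A) = 4πR²·σT_eq⁴, so T_eq⁴ = S(1−A)/(4σ).
T_eq = [80.6 × 0.29 / (4 × 5.67×10⁻⁸)]^(1/4) = (1.03×10⁸)^(1/4) = 101 K.

T_eq ≈ 101 K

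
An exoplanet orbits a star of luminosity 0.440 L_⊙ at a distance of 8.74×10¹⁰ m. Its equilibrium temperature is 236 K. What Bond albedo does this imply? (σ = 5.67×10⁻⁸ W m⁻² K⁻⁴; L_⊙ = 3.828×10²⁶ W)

A ≈ 0.60

L = 0.440 × 3.828×10²⁶ = 1.68×10²⁶ W.
Flux: S = L/(4πd²) = 1.68×10²⁶/(4π×(8.74×10¹⁰)²) = 1750 W m⁻².
From T_eq⁴ = S(1−A)/(4σ): 1−A = 4σT_eq⁴/S.
1−A = 4 × 5.67×10⁻⁸ × (236)⁴ / 1750 = 0.401.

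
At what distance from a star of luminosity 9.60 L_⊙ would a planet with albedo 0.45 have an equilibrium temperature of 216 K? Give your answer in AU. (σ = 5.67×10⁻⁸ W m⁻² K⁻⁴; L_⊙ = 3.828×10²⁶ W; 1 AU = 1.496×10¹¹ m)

L = 9.60 × 3.828×10²⁶ = 3.67×10²⁷ W.
From T_eq⁴ = L(1−A)/(16πσd²): d = √[L(1−A)/(16πσT_eq⁴)].
d = √[3.67×10²⁷ × 0.55 / (16π × 5.67×10⁻⁸ × (216)⁴)] = 5.71×10¹¹ m = 3.82 AU.

d ≈ 3.82 AU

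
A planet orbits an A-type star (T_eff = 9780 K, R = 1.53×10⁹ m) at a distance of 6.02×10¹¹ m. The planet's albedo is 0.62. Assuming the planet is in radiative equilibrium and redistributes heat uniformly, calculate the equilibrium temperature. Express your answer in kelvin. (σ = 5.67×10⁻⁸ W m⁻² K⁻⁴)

L = 4πR_⋆²σT_⋆⁴ = 4π(1.53×10⁹)² × 5.67×10⁻⁸ × (9780)⁴ = 1.53×10²⁸ W.
S = L/(4πd²) = 3350 W m⁻².
Energy balance: absorbed = emitted ⇒ πR²·S(1−A) = 4πR²·σT_eq⁴, so T_eq⁴ = S(1−A)/(4σ).
T_eq = [3350 × 0.38 / (4 × 5.67×10⁻⁸)]^(1/4) = (5.61×10⁹)^(1/4) = 274 K.

T_eq ≈ 274 K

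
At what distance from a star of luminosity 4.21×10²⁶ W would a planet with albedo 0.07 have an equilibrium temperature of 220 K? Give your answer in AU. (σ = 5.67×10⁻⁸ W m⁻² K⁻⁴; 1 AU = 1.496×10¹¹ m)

From T_eq⁴ = L(1−A)/(16πσd²): d = √[L(1−A)/(16πσT_eq⁴)].
d = √[4.21×10²⁶ × 0.93 / (16π × 5.67×10⁻⁸ × (220)⁴)] = 2.42×10¹¹ m = 1.62 AU.

d ≈ 1.62 AU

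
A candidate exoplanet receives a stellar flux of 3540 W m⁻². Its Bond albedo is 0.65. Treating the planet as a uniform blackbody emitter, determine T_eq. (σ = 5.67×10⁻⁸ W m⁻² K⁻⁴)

T_eq ≈ 272 K

Energy balance: absorbed = emitted ⇒ πR²·S(1−A) = 4πR²·σT_eq⁴, so T_eq⁴ = S(1−A)/(4σ).
T_eq = [3540 × 0.35 / (4 × 5.67×10⁻⁸)]^(1/4) = (5.46×10⁹)^(1/4) = 272 K.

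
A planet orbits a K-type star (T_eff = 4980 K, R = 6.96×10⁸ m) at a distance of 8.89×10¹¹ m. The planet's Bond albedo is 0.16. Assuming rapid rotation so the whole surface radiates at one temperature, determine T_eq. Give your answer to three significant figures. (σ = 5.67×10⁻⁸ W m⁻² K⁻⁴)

L = 4πR_⋆²σT_⋆⁴ = 4π(6.96×10⁸)² × 5.67×10⁻⁸ × (4980)⁴ = 2.12×10²⁶ W.
S = L/(4πd²) = 21.4 W m⁻².
Energy balance: absorbed = emitted ⇒ πR²·S(1−A) = 4πR²·σT_eq⁴, so T_eq⁴ = S(1−A)/(4σ).
T_eq = [21.4 × 0.84 / (4 × 5.67×10⁻⁸)]^(1/4) = (7.92×10⁷)^(1/4) = 94.3 K.

T_eq ≈ 94.3 K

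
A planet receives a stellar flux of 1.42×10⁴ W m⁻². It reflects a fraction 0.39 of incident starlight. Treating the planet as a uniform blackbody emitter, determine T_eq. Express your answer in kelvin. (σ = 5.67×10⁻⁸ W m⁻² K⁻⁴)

Energy balance: absorbed = emitted ⇒ πR²·S(1−A) = 4πR²·σT_eq⁴, so T_eq⁴ = S(1−A)/(4σ).
T_eq = [1.42×10⁴ × 0.61 / (4 × 5.67×10⁻⁸)]^(1/4) = (3.82×10¹⁰)^(1/4) = 442 K.

T_eq ≈ 442 K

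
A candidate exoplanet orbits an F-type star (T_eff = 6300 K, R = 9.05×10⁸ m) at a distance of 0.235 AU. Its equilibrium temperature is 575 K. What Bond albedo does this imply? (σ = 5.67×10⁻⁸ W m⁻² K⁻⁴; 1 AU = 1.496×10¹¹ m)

d = 0.235 AU = 3.52×10¹⁰ m.
L = 4πR_⋆²σT_⋆⁴ = 4π(9.05×10⁸)² × 5.67×10⁻⁸ × (6300)⁴ = 9.19×10²⁶ W.
S = L/(4πd²) = 5.92×10⁴ W m⁻².
From T_eq⁴ = S(1−A)/(4σ): 1−A = 4σT_eq⁴/S.
1−A = 4 × 5.67×10⁻⁸ × (575)⁴ / 5.92×10⁴ = 0.419.

A ≈ 0.58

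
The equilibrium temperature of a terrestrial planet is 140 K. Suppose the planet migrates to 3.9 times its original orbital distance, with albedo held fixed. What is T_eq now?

T_eq ∝ L^(1/4) · d^(−1/2).
T′ = 140 / 3.9^(1/2) = 70.9 K.

T_eq ≈ 70.9 K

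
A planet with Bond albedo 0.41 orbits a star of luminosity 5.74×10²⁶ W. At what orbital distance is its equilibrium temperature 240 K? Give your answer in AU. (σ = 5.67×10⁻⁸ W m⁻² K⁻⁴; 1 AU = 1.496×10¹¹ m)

From T_eq⁴ = L(1−A)/(16πσd²): d = √[L(1−A)/(16πσT_eq⁴)].
d = √[5.74×10²⁶ × 0.59 / (16π × 5.67×10⁻⁸ × (240)⁴)] = 1.89×10¹¹ m = 1.27 AU.

d ≈ 1.27 AU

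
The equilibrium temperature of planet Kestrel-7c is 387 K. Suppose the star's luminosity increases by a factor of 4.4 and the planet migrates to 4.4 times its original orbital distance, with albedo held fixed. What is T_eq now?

T_eq ∝ L^(1/4) · d^(−1/2).
T′ = 387 × 4.4^(1/4) / 4.4^(1/2) = 267 K.

T_eq ≈ 267 K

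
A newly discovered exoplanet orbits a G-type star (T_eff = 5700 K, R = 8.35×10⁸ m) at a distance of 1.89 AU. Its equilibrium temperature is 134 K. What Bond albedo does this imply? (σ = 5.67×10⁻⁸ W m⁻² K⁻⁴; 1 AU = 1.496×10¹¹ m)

d = 1.89 AU = 2.83×10¹¹ m.
L = 4πR_⋆²σT_⋆⁴ = 4π(8.35×10⁸)² × 5.67×10⁻⁸ × (5700)⁴ = 5.24×10²⁶ W.
S = L/(4πd²) = 522 W m⁻².
From T_eq⁴ = S(1−A)/(4σ): 1−A = 4σT_eq⁴/S.
1−A = 4 × 5.67×10⁻⁸ × (134)⁴ / 522 = 0.140.

A ≈ 0.86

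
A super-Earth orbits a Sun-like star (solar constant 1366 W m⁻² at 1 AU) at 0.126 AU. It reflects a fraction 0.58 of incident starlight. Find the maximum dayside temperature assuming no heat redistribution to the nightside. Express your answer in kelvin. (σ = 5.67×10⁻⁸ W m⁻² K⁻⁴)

Flux at 0.126 AU: S = 1366/0.126² = 8.60×10⁴ W m⁻².
With no redistribution each surface element balances locally: S(1−A) = σT⁴.
T = [8.60×10⁴ × 0.42 / 5.67×10⁻⁸]^(1/4) = (6.37×10¹¹)^(1/4) = 893 K.

T_ss ≈ 893 K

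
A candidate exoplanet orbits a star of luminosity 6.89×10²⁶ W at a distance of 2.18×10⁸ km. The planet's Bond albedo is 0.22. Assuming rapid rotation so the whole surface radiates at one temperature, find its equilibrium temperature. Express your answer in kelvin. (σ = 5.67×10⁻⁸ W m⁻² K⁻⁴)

d = 2.18×10⁸ km = 2.18×10¹¹ m.
Flux: S = L/(4πd²) = 6.89×10²⁶/(4π×(2.18×10¹¹)²) = 1150 W m⁻².
Energy balance: absorbed = emitted ⇒ πR²·S(1−A) = 4πR²·σT_eq⁴, so T_eq⁴ = S(1−A)/(4σ).
T_eq = [1150 × 0.78 / (4 × 5.67×10⁻⁸)]^(1/4) = (3.97×10⁹)^(1/4) = 251 K.

T_eq ≈ 251 K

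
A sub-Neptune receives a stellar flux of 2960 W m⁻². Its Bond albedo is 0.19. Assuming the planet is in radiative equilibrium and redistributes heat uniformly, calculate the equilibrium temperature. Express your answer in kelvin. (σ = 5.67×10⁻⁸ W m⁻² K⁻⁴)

T_eq ≈ 321 K

Energy balance: absorbed = emitted ⇒ πR²·S(1−A) = 4πR²·σT_eq⁴, so T_eq⁴ = S(1−A)/(4σ).
T_eq = [2960 × 0.81 / (4 × 5.67×10⁻⁸)]^(1/4) = (1.06×10¹⁰)^(1/4) = 321 K.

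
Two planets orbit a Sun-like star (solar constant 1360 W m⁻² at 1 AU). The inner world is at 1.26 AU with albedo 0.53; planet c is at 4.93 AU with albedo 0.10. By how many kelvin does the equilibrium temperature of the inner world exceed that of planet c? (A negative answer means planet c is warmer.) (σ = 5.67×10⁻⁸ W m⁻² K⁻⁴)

ΔT ≈ 83.2 K

T_eq = [S₀(1−A)/(4σd²)]^(1/4), so T ∝ (1−A)^(1/4) / √d.
T₁ = [1360×0.47/(4×5.67×10⁻⁸×1.26²)]^(1/4) = 205.26 K.
T₂ = [1360×0.90/(4×5.67×10⁻⁸×4.93²)]^(1/4) = 122.07 K.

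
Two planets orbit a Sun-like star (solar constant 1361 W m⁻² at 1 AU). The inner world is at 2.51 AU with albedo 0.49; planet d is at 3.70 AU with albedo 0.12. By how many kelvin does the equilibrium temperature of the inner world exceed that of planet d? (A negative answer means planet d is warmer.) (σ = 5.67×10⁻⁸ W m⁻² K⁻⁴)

T_eq = [S₀(1−A)/(4σd²)]^(1/4), so T ∝ (1−A)^(1/4) / √d.
T₁ = [1361×0.51/(4×5.67×10⁻⁸×2.51²)]^(1/4) = 148.46 K.
T₂ = [1361×0.88/(4×5.67×10⁻⁸×3.70²)]^(1/4) = 140.14 K.

ΔT ≈ 8.3 K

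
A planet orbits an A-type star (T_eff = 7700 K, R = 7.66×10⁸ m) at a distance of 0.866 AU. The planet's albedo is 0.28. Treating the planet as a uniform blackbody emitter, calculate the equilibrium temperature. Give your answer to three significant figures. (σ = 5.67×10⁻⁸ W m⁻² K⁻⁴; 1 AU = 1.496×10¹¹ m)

T_eq ≈ 386 K

d = 0.866 AU = 1.30×10¹¹ m.
L = 4πR_⋆²σT_⋆⁴ = 4π(7.66×10⁸)² × 5.67×10⁻⁸ × (7700)⁴ = 1.47×10²⁷ W.
S = L/(4πd²) = 6970 W m⁻².
Energy balance: absorbed = emitted ⇒ πR²·S(1−A) = 4πR²·σT_eq⁴, so T_eq⁴ = S(1−A)/(4σ).
T_eq = [6970 × 0.72 / (4 × 5.67×10⁻⁸)]^(1/4) = (2.21×10¹⁰)^(1/4) = 386 K.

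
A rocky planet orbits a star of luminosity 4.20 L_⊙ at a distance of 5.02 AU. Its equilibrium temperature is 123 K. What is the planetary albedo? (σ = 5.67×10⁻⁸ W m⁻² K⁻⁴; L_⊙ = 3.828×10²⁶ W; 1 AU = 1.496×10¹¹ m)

A ≈ 0.77

d = 5.02 AU = 7.51×10¹¹ m.
L = 4.20 × 3.828×10²⁶ = 1.61×10²⁷ W.
Flux: S = L/(4πd²) = 1.61×10²⁷/(4π×(7.51×10¹¹)²) = 227 W m⁻².
From T_eq⁴ = S(1−A)/(4σ): 1−A = 4σT_eq⁴/S.
1−A = 4 × 5.67×10⁻⁸ × (123)⁴ / 227 = 0.229.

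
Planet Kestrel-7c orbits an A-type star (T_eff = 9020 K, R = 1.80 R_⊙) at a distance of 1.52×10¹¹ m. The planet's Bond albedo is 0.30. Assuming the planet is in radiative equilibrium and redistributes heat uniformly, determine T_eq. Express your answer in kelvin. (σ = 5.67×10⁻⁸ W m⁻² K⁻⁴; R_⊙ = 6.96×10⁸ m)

T_eq ≈ 530 K

R_⋆ = 1.80 × 6.96×10⁸ = 1.25×10⁹ m.
L = 4πR_⋆²σT_⋆⁴ = 4π(1.25×10⁹)² × 5.67×10⁻⁸ × (9020)⁴ = 7.40×10²⁷ W.
S = L/(4πd²) = 2.55×10⁴ W m⁻².
Energy balance: absorbed = emitted ⇒ πR²·S(1−A) = 4πR²·σT_eq⁴, so T_eq⁴ = S(1−A)/(4σ).
T_eq = [2.55×10⁴ × 0.70 / (4 × 5.67×10⁻⁸)]^(1/4) = (7.87×10¹⁰)^(1/4) = 530 K.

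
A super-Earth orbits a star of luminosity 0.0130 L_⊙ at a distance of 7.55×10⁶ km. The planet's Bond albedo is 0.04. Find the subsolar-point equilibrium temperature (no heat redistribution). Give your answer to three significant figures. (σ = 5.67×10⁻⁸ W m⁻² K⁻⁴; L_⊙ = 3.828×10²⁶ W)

d = 7.55×10⁶ km = 7.55×10⁹ m.
L = 0.0130 × 3.828×10²⁶ = 4.98×10²⁴ W.
Flux: S = L/(4πd²) = 4.98×10²⁴/(4π×(7.55×10⁹)²) = 6950 W m⁻².
At the subsolar point the surface absorbs S(1−A) and emits σT⁴ per unit area — no factor of 4, since only the local patch is in balance.
T = [6950 × 0.96 / 5.67×10⁻⁸]^(1/4) = (1.18×10¹¹)^(1/4) = 586 K.

T_ss ≈ 586 K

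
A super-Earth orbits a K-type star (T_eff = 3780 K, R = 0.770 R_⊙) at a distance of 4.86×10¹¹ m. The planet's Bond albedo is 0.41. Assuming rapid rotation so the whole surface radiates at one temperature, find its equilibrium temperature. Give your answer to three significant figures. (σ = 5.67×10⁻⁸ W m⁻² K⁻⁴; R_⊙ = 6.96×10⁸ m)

T_eq ≈ 77.8 K

R_⋆ = 0.770 × 6.96×10⁸ = 5.36×10⁸ m.
L = 4πR_⋆²σT_⋆⁴ = 4π(5.36×10⁸)² × 5.67×10⁻⁸ × (3780)⁴ = 4.18×10²⁵ W.
S = L/(4πd²) = 14.1 W m⁻².
Energy balance: absorbed = emitted ⇒ πR²·S(1−A) = 4πR²·σT_eq⁴, so T_eq⁴ = S(1−A)/(4σ).
T_eq = [14.1 × 0.59 / (4 × 5.67×10⁻⁸)]^(1/4) = (3.66×10⁷)^(1/4) = 77.8 K.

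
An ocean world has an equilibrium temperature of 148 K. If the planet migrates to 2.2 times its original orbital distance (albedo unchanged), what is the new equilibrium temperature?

T_eq ∝ L^(1/4) · d^(−1/2).
T′ = 148 / 2.2^(1/2) = 99.8 K.

T_eq ≈ 99.8 K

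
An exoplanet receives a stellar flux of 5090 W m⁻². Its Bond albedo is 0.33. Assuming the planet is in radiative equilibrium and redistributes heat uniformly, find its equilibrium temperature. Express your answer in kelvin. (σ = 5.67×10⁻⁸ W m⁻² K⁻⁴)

Energy balance: absorbed = emitted ⇒ πR²·S(1−A) = 4πR²·σT_eq⁴, so T_eq⁴ = S(1−A)/(4σ).
T_eq = [5090 × 0.67 / (4 × 5.67×10⁻⁸)]^(1/4) = (1.50×10¹⁰)^(1/4) = 350 K.

T_eq ≈ 350 K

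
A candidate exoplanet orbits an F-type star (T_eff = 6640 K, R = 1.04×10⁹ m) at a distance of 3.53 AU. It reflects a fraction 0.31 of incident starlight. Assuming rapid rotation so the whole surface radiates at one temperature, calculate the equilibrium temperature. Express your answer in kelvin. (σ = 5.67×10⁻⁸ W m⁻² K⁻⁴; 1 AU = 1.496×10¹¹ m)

T_eq ≈ 190 K

d = 3.53 AU = 5.28×10¹¹ m.
L = 4πR_⋆²σT_⋆⁴ = 4π(1.04×10⁹)² × 5.67×10⁻⁸ × (6640)⁴ = 1.50×10²⁷ W.
S = L/(4πd²) = 427 W m⁻².
Energy balance: absorbed = emitted ⇒ πR²·S(1−A) = 4πR²·σT_eq⁴, so T_eq⁴ = S(1−A)/(4σ).
T_eq = [427 × 0.69 / (4 × 5.67×10⁻⁸)]^(1/4) = (1.30×10⁹)^(1/4) = 190 K.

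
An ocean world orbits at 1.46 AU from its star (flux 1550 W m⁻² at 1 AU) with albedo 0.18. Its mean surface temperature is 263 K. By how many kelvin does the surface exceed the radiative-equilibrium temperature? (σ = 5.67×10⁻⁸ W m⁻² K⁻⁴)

S = 1550/1.46² = 727.2 W m⁻².
T_eq = [S(1−A)/(4σ)]^(1/4) = [727.2×0.82/(4×5.67×10⁻⁸)]^(1/4) = 226.4 K.
ΔT = T_surf − T_eq = 263 − 226.4.

ΔT ≈ 36.6 K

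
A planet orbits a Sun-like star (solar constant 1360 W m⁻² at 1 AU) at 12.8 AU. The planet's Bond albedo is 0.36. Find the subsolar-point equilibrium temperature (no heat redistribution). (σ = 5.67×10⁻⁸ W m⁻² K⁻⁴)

Flux at 12.8 AU: S = 1360/12.8² = 8.30 W m⁻².
At the subsolar point the surface absorbs S(1−A) and emits σT⁴ per unit area — no factor of 4, since only the local patch is in balance.
T = [8.30 × 0.64 / 5.67×10⁻⁸]^(1/4) = (9.37×10⁷)^(1/4) = 98.4 K.

T_ss ≈ 98.4 K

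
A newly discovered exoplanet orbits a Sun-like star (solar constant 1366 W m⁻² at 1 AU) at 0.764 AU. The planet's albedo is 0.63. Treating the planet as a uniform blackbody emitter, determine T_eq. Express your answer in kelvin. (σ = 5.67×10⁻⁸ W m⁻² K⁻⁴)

Flux at 0.764 AU: S = 1366/0.764² = 2340 W m⁻².
Energy balance: absorbed = emitted ⇒ πR²·S(1−A) = 4πR²·σT_eq⁴, so T_eq⁴ = S(1−A)/(4σ).
T_eq = [2340 × 0.37 / (4 × 5.67×10⁻⁸)]^(1/4) = (3.82×10⁹)^(1/4) = 249 K.

T_eq ≈ 249 K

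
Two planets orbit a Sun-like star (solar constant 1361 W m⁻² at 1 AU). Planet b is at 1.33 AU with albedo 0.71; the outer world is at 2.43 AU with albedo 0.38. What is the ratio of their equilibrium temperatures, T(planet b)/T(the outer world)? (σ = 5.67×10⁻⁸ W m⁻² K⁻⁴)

T_eq = [S₀(1−A)/(4σd²)]^(1/4), so T ∝ (1−A)^(1/4) / √d.
T₁ = [1361×0.29/(4×5.67×10⁻⁸×1.33²)]^(1/4) = 177.10 K.
T₂ = [1361×0.62/(4×5.67×10⁻⁸×2.43²)]^(1/4) = 158.43 K.

T₁/T₂ ≈ 1.118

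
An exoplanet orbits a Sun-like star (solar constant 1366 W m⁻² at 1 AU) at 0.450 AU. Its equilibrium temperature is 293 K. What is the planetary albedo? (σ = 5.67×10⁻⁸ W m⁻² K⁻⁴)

Flux at 0.450 AU: S = 1366/0.450² = 6750 W m⁻².
From T_eq⁴ = S(1−A)/(4σ): 1−A = 4σT_eq⁴/S.
1−A = 4 × 5.67×10⁻⁸ × (293)⁴ / 6750 = 0.248.

A ≈ 0.75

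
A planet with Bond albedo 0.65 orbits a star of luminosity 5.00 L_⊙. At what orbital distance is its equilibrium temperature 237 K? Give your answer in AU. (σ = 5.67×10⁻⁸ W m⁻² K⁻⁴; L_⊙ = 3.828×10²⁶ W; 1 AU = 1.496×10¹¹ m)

d ≈ 1.82 AU

L = 5.00 × 3.828×10²⁶ = 1.91×10²⁷ W.
From T_eq⁴ = L(1−A)/(16πσd²): d = √[L(1−A)/(16πσT_eq⁴)].
d = √[1.91×10²⁷ × 0.35 / (16π × 5.67×10⁻⁸ × (237)⁴)] = 2.73×10¹¹ m = 1.82 AU.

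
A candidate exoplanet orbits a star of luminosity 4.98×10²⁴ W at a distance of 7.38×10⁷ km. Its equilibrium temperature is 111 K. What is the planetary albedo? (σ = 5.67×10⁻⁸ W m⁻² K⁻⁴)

A ≈ 0.53

d = 7.38×10⁷ km = 7.38×10¹⁰ m.
Flux: S = L/(4πd²) = 4.98×10²⁴/(4π×(7.38×10¹⁰)²) = 72.8 W m⁻².
From T_eq⁴ = S(1−A)/(4σ): 1−A = 4σT_eq⁴/S.
1−A = 4 × 5.67×10⁻⁸ × (111)⁴ / 72.8 = 0.473.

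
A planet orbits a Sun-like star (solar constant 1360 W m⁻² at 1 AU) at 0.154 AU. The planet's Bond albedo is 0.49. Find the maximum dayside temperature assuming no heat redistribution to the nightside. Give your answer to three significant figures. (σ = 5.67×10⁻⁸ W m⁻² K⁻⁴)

T_ss ≈ 847 K

Flux at 0.154 AU: S = 1360/0.154² = 5.73×10⁴ W m⁻².
With no redistribution each surface element balances locally: S(1−A) = σT⁴.
T = [5.73×10⁴ × 0.51 / 5.67×10⁻⁸]^(1/4) = (5.16×10¹¹)^(1/4) = 847 K.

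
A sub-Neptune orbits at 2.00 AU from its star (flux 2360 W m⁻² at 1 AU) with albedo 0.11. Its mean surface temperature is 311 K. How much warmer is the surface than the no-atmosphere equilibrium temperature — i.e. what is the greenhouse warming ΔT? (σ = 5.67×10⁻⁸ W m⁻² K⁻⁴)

S = 2360/2.00² = 590.0 W m⁻².
T_eq = [S(1−A)/(4σ)]^(1/4) = [590.0×0.89/(4×5.67×10⁻⁸)]^(1/4) = 219.4 K.
ΔT = T_surf − T_eq = 311 − 219.4.

ΔT ≈ 91.6 K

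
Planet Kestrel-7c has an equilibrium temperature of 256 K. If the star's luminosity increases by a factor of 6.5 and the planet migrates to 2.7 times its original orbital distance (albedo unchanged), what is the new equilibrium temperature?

T_eq ≈ 249 K

T_eq ∝ L^(1/4) · d^(−1/2).
T′ = 256 × 6.5^(1/4) / 2.7^(1/2) = 249 K.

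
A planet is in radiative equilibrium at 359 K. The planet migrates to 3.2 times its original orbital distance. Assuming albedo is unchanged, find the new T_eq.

T_eq ∝ L^(1/4) · d^(−1/2).
T′ = 359 / 3.2^(1/2) = 201 K.

T_eq ≈ 201 K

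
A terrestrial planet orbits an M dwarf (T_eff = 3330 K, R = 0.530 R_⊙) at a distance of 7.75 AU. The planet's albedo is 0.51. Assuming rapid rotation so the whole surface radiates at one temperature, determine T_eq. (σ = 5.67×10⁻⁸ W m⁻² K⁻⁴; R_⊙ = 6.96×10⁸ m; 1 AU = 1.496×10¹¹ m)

R_⋆ = 0.530 × 6.96×10⁸ = 3.69×10⁸ m.
d = 7.75 AU = 1.16×10¹² m.
L = 4πR_⋆²σT_⋆⁴ = 4π(3.69×10⁸)² × 5.67×10⁻⁸ × (3330)⁴ = 1.19×10²⁵ W.
S = L/(4πd²) = 0.706 W m⁻².
Energy balance: absorbed = emitted ⇒ πR²·S(1−A) = 4πR²·σT_eq⁴, so T_eq⁴ = S(1−A)/(4σ).
T_eq = [0.706 × 0.49 / (4 × 5.67×10⁻⁸)]^(1/4) = (1.52×10⁶)^(1/4) = 35.1 K.

T_eq ≈ 35.1 K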